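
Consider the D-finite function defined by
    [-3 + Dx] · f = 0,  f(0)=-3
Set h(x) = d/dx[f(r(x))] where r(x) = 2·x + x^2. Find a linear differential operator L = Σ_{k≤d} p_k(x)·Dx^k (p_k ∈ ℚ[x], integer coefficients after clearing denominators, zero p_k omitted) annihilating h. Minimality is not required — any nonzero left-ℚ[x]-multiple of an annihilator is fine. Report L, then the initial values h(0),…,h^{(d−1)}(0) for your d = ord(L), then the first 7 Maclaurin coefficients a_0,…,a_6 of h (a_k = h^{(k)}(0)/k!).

L = (7 + 12·x + 6·x^2) + (-1 - x)·Dx  (order 1).
h: a_k = -18, -126, -486, -1350, -2997, -28107/5, -46089/5, …
ICs: h(0) = -18.

f: a_k = -3, -9, -27/2, -27/2, -81/8, -243/40, -243/80, …
h₀=f(r): pull back L_f along r ⇒ L₀.
Differentiate: ansatz ord ≤ ord L₀ ⇒ L.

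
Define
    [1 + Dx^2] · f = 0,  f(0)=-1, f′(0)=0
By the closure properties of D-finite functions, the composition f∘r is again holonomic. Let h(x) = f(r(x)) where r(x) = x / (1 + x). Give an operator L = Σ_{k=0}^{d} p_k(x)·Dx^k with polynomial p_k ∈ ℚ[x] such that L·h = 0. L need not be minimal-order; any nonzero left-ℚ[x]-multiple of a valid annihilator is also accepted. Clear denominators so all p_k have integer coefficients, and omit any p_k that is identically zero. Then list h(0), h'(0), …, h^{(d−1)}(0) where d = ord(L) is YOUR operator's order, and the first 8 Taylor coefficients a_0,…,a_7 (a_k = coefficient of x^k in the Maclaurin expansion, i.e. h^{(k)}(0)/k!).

f: a_k = -1, 0, 1/2, 0, -1/24, 0, 1/720, 0, …
Change of var in L_f (x↦r) gives L₀.
L = 1 + (2 + 6·x + 6·x^2 + 2·x^3)·Dx + (1 + 4·x + 6·x^2 + 4·x^3 + x^4)·Dx^2  (order 2).
h: a_k = -1, 0, 1/2, -1, 35/24, -11/6, 1501/720, -87/40, …
ICs: h(0) = -1, h′(0) = 0.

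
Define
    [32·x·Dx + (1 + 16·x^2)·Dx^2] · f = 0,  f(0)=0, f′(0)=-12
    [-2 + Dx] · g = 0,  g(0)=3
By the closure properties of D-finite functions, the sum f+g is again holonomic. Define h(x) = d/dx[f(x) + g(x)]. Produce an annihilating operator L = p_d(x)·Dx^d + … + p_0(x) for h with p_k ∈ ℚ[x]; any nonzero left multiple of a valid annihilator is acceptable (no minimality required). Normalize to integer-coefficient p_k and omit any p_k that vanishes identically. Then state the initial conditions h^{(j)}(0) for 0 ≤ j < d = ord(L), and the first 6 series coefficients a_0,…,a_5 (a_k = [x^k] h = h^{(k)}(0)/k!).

f: a_k = 0, -12, 0, 64, 0, -3072/5, …
g: a_k = 3, 6, 6, 4, 2, 4/5, …
Weyl lclm of L_f,L_g ⇒ L₀ (ord ≤ 3).
h=h₀': d/dx-closure on L₀ ⇒ L.
L = (32 - 64·x - 1536·x^2 - 1024·x^3) + (-18 + 704·x^2 - 512·x^4)·Dx + (1 + 16·x + 32·x^2 + 256·x^3 + 256·x^4)·Dx^2  (order 2).
h: a_k = -6, 12, 204, 8, -3068, 8/5, …
ICs: h(0) = -6, h′(0) = 12.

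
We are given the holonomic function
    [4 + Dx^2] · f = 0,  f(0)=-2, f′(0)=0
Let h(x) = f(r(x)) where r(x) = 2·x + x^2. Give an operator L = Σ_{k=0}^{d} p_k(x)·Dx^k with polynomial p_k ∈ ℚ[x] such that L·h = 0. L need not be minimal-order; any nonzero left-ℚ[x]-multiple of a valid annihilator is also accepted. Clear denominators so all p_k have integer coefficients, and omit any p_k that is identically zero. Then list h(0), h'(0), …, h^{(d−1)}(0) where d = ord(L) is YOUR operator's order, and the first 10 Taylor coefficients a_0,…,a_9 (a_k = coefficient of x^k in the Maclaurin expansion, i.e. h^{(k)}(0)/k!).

L = (16 + 48·x + 48·x^2 + 16·x^3) - Dx + (1 + x)·Dx^2  (order 2).
h: a_k = -2, 0, 16, 16, -52/3, -128/3, -928/45, 352/15, 11996/315, 4864/315, …
ICs: h(0) = -2, h′(0) = 0.

f: a_k = -2, 0, 4, 0, -4/3, 0, 8/45, 0, -4/315, 0, …
Change of var in L_f (x↦r) gives L₀.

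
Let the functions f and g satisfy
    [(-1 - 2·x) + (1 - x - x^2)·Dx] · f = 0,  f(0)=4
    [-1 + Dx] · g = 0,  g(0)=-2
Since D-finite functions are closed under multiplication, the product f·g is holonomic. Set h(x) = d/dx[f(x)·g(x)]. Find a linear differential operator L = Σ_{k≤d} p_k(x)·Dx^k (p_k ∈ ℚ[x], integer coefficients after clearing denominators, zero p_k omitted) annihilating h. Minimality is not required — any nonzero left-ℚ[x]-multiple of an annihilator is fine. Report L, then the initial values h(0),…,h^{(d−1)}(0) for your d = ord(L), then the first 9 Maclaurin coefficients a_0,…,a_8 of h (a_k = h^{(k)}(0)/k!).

f: a_k = 4, 4, 8, 12, 20, 32, 52, 84, 136, …
g: a_k = -2, -2, -1, -1/3, -1/12, -1/60, -1/360, -1/2520, -1/20160, …
h₀=f·g: eliminate ⇒ L₀, order ≤ 1·1.
h₀' ⇒ L via d/dx closure of L₀.
L = (7 + 6·x - x^2 - 2·x^3 + x^4) + (-2 + x + 4·x^2 - x^4)·Dx  (order 1).
h: a_k = -16, -56, -136, -884/3, -1786/3, -17347/15, -98221/45, -2542969/630, -2645039/360, …
ICs: h(0) = -16.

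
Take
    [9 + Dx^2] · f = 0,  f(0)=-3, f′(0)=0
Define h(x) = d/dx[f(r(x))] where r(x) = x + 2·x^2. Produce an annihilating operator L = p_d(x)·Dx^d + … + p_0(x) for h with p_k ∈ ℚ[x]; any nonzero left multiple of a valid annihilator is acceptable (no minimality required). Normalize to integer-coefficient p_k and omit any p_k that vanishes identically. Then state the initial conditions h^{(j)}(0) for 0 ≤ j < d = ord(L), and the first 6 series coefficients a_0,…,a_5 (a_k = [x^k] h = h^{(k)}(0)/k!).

L = (57 + 144·x + 864·x^2 + 2304·x^3 + 2304·x^4) + (-12 - 48·x)·Dx + (1 + 8·x + 16·x^2)·Dx^2  (order 2).
h: a_k = 0, 27, 162, 351/2, -405, -57591/40, …
ICs: h(0) = 0, h′(0) = 27.

f: a_k = -3, 0, 27/2, 0, -81/8, 0, …
Change of var in L_f (x↦r) gives L₀.
Differentiate: ansatz ord ≤ ord L₀ ⇒ L.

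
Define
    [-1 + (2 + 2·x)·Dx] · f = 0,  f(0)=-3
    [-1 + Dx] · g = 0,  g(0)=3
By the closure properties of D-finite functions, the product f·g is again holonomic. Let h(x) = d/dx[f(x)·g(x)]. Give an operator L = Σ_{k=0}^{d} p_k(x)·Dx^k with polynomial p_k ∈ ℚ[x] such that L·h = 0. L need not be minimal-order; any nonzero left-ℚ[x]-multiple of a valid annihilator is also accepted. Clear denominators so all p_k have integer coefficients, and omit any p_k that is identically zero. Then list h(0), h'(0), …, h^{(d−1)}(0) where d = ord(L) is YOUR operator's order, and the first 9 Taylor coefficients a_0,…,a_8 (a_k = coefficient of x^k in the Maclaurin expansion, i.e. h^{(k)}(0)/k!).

L = (7 + 12·x + 4·x^2) + (-6 - 10·x - 4·x^2)·Dx  (order 1).
h: a_k = -27/2, -63/4, -153/16, -99/32, -321/256, 267/2560, -3369/10240, 39551/143360, -88853/327680, …
ICs: h(0) = -27/2.

f: a_k = -3, -3/2, 3/8, -3/16, 15/128, -21/256, 63/1024, -99/2048, 1287/32768, …
g: a_k = 3, 3, 3/2, 1/2, 1/8, 1/40, 1/240, 1/1680, 1/13440, …
h₀=f·g: eliminate ⇒ L₀, order ≤ 1·1.
Derive L from L₀ (diff closure).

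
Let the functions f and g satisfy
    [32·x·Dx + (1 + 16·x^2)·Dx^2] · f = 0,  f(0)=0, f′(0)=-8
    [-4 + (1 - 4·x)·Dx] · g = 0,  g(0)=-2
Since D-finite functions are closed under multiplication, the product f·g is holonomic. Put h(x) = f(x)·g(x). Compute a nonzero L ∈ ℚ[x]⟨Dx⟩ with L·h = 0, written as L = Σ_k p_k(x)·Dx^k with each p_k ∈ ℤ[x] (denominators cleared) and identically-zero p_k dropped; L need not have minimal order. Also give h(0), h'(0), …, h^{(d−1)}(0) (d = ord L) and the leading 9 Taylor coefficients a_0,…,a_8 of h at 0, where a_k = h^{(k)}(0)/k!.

L = 128·x + (8 - 32·x + 256·x^2)·Dx + (-1 + 4·x - 16·x^2 + 64·x^3)·Dx^2  (order 2).
h: a_k = 0, 16, 64, 512/3, 2048/3, 53248/15, 212992/15, 4980736/105, 19922944/105, …
ICs: h(0) = 0, h′(0) = 16.

f: a_k = 0, -8, 0, 128/3, 0, -2048/5, 0, 32768/7, 0, …
g: a_k = -2, -8, -32, -128, -512, -2048, -8192, -32768, -131072, …
Sym-product of L_f,L_g gives L₀ (≤ ord 2).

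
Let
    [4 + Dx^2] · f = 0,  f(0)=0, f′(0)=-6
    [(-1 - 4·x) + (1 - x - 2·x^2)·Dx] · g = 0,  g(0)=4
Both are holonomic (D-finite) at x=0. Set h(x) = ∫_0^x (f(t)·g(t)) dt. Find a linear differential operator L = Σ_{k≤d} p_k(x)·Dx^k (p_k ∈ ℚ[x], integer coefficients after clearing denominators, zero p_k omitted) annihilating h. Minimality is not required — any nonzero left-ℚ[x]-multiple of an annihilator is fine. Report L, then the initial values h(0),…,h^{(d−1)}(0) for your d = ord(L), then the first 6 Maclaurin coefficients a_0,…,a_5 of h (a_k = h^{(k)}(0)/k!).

f: a_k = 0, -6, 0, 4, 0, -4/5, …
g: a_k = 4, 4, 12, 20, 44, 84, …
Product ⇒ symmetric product L₀, ord ≤ 2.
h=∫₀ˣh₀: take L = L₀·Dx.
L = (4·x + 8·x^2)·Dx + (2 + 8·x)·Dx^2 + (-1 + x + 2·x^2)·Dx^3  (order 3).
h: a_k = 0, 0, -12, -8, -14, -104/5, …
ICs: h(0) = 0, h′(0) = 0, h′′(0) = -24.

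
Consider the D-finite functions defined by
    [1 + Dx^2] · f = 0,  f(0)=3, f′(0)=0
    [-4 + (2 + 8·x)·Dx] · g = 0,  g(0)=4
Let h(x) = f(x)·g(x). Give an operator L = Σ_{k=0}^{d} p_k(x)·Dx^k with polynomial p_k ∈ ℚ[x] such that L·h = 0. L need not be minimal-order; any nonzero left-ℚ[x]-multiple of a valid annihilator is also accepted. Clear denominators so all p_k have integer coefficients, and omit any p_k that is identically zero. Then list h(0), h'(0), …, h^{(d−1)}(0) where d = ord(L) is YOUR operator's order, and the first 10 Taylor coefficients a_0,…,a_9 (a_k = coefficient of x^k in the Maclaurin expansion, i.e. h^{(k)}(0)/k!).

L = (13 + 8·x + 16·x^2) + (-4 - 16·x)·Dx + (1 + 8·x + 16·x^2)·Dx^2  (order 2).
h: a_k = 12, 24, -30, 36, -215/2, 313, -56941/60, 90059/30, -32917807/3360, 18339963/560, …
ICs: h(0) = 12, h′(0) = 24.

f: a_k = 3, 0, -3/2, 0, 1/8, 0, -1/240, 0, 1/13440, 0, …
g: a_k = 4, 8, -8, 16, -40, 112, -336, 1056, -3432, 11440, …
Product ⇒ symmetric product L₀, ord ≤ 2.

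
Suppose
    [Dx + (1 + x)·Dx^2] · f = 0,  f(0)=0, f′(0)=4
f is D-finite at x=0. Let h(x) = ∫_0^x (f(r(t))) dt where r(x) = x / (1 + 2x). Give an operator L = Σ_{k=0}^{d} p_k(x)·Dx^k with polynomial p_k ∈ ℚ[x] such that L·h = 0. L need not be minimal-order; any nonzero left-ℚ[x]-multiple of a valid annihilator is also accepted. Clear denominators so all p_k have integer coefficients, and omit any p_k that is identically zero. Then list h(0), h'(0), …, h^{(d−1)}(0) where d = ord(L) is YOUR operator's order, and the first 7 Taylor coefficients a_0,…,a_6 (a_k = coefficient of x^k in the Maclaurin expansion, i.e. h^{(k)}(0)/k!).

f: a_k = 0, 4, -2, 4/3, -1, 4/5, -2/3, …
Substitute x→r, Dx→(1/r')Dx; clear ⇒ L₀.
h=∫h₀ ⇒ L = L₀·Dx.
L = (5 + 12·x)·Dx^2 + (1 + 5·x + 6·x^2)·Dx^3  (order 3).
h: a_k = 0, 0, 2, -10/3, 19/3, -13, 422/15, …
ICs: h(0) = 0, h′(0) = 0, h′′(0) = 4.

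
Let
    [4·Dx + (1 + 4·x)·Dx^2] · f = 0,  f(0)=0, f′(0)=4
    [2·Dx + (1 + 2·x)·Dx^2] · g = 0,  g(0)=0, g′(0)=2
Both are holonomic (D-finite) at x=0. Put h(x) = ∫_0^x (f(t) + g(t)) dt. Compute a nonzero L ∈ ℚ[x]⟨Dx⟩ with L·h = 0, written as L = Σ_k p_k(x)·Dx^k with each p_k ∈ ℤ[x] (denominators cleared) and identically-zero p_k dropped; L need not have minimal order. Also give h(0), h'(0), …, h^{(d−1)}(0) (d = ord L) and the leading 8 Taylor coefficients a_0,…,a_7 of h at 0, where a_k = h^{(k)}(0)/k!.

f: a_k = 0, 4, -8, 64/3, -64, 1024/5, -2048/3, 16384/7, …
g: a_k = 0, 2, -2, 8/3, -4, 32/5, -32/3, 128/7, …
L₀ := lclm(L_f,L_g); ord L₀ ≤ 2+2.
h=∫₀ˣh₀: take L = L₀·Dx.
L = 16·Dx^2 + (12 + 32·x)·Dx^3 + (1 + 6·x + 8·x^2)·Dx^4  (order 4).
h: a_k = 0, 0, 3, -10/3, 6, -68/5, 176/5, -2080/21, …
ICs: h(0) = 0, h′(0) = 0, h′′(0) = 6, h′′′(0) = -20.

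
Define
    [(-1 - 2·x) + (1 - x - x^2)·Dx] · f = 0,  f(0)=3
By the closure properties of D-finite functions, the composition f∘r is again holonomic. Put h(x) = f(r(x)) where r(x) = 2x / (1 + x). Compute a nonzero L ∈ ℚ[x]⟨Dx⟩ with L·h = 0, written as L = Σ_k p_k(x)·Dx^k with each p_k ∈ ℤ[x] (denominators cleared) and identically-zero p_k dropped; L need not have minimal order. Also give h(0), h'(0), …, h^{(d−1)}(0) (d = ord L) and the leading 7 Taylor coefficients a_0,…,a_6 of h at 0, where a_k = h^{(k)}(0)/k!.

L = (2 + 10·x) + (-1 - x + 5·x^2 + 5·x^3)·Dx  (order 1).
h: a_k = 3, 6, 18, 30, 90, 150, 450, …
ICs: h(0) = 3.

f: a_k = 3, 3, 6, 9, 15, 24, 39, …
Substitute x→r, Dx→(1/r')Dx; clear ⇒ L₀.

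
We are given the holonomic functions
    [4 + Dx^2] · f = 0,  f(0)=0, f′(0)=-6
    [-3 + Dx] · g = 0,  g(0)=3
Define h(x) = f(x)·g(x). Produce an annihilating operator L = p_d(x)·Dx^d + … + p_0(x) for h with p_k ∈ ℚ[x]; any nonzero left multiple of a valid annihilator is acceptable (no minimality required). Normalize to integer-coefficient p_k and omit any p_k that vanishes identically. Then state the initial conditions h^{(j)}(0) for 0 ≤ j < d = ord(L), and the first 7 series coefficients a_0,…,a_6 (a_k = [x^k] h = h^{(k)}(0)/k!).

L = 13 - 6·Dx + Dx^2  (order 2).
h: a_k = 0, -18, -54, -69, -45, -183/20, 207/20, …
ICs: h(0) = 0, h′(0) = -18.

f: a_k = 0, -6, 0, 4, 0, -4/5, 0, …
g: a_k = 3, 9, 27/2, 27/2, 81/8, 243/40, 243/80, …
f·g: L₀ = L_f ⊗_s L_g, ord ≤ 2·1.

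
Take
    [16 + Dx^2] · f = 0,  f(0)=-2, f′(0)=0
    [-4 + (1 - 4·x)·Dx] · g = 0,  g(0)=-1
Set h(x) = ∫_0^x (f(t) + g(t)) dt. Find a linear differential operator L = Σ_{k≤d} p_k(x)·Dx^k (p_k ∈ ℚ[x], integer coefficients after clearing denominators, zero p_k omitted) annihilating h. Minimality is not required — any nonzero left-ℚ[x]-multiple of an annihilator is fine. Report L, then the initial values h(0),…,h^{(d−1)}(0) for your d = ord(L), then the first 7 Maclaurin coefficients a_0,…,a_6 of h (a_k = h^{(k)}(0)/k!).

f: a_k = -2, 0, 16, 0, -64/3, 0, 512/45, …
g: a_k = -1, -4, -16, -64, -256, -1024, -4096, …
Sum ⇒ L₀ = lclm(L_f,L_g) in ℚ(x)⟨Dx⟩.
h=∫h₀ ⇒ L = L₀·Dx.
L = (-448 + 512·x - 1024·x^2)·Dx + (48 - 320·x + 768·x^2 - 1024·x^3)·Dx^2 + (-28 + 32·x - 64·x^2)·Dx^3 + (3 - 20·x + 48·x^2 - 64·x^3)·Dx^4  (order 4).
h: a_k = 0, -3, -2, 0, -16, -832/15, -512/3, …
ICs: h(0) = 0, h′(0) = -3, h′′(0) = -4, h′′′(0) = 0.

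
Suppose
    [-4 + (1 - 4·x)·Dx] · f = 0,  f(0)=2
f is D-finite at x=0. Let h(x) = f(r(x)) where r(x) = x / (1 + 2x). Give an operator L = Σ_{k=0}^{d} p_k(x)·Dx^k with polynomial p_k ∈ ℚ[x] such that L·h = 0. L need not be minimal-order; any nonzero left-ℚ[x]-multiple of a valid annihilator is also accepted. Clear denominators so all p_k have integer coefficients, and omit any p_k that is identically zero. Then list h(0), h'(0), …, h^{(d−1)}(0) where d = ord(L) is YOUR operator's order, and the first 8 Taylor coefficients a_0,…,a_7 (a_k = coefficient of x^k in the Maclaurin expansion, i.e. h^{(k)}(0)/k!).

f: a_k = 2, 8, 32, 128, 512, 2048, 8192, 32768, …
L₀ from L_f via x↦r, Dx↦r'^{-1}Dx.
L = 4 + (-1 + 4·x^2)·Dx  (order 1).
h: a_k = 2, 8, 16, 32, 64, 128, 256, 512, …
ICs: h(0) = 2.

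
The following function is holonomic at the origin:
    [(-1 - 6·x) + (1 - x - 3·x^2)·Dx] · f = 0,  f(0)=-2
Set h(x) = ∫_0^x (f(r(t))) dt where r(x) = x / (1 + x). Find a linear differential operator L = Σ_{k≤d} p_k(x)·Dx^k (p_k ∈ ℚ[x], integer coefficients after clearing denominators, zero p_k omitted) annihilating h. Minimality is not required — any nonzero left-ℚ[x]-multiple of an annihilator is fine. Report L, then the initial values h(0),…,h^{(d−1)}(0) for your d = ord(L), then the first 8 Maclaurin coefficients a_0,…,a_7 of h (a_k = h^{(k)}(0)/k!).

f: a_k = -2, -2, -8, -14, -38, -80, -194, -434, …
Substitute x→r, Dx→(1/r')Dx; clear ⇒ L₀.
Integrate: L := L₀·Dx.
L = (1 + 7·x)·Dx + (-1 - 2·x + 2·x^2 + 3·x^3)·Dx^2  (order 2).
h: a_k = 0, -2, -1, -2, 0, -18/5, 3, -72/7, …
ICs: h(0) = 0, h′(0) = -2.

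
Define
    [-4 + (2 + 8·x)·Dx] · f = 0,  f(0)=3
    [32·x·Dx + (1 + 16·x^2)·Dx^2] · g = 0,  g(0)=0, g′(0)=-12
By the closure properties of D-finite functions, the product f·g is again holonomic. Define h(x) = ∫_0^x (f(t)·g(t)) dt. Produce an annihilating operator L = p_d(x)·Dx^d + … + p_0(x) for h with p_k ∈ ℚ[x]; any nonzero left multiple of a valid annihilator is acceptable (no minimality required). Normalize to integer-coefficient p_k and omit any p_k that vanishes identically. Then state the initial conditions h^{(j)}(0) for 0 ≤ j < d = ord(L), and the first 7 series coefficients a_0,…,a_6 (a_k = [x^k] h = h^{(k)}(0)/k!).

L = (12 - 64·x - 64·x^2)·Dx + (-4 + 16·x + 192·x^2 + 256·x^3)·Dx^2 + (1 + 8·x + 32·x^2 + 128·x^3 + 256·x^4)·Dx^3  (order 3).
h: a_k = 0, 0, -18, -24, 66, 48, -1556/5, …
ICs: h(0) = 0, h′(0) = 0, h′′(0) = -36.

f: a_k = 3, 6, -6, 12, -30, 84, -252, …
g: a_k = 0, -12, 0, 64, 0, -3072/5, 0, …
h₀=f·g: eliminate ⇒ L₀, order ≤ 1·2.
Integrate: L := L₀·Dx.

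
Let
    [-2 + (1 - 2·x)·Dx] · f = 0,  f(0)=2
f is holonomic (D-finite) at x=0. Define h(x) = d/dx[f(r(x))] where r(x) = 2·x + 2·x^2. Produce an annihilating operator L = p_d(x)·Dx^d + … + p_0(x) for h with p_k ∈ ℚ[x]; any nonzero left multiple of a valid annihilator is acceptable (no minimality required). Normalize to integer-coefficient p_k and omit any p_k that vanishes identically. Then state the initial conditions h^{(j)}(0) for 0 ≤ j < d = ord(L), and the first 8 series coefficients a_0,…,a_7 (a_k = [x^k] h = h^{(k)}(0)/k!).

L = (10 + 24·x + 24·x^2) + (-1 + 2·x + 12·x^2 + 8·x^3)·Dx  (order 1).
h: a_k = 8, 80, 576, 3712, 22400, 129792, 731136, 4034560, …
ICs: h(0) = 8.

f: a_k = 2, 4, 8, 16, 32, 64, 128, 256, …
Substitute x→r, Dx→(1/r')Dx; clear ⇒ L₀.
Differentiate: ansatz ord ≤ ord L₀ ⇒ L.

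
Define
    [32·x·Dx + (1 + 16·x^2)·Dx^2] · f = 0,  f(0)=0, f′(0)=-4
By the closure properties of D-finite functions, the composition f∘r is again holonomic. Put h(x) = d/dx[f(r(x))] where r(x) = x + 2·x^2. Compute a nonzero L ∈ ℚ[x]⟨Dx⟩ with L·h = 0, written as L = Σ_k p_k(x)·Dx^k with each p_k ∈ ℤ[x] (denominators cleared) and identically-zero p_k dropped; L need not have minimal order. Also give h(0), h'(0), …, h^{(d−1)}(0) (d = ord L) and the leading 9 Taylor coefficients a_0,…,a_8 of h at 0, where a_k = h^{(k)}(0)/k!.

L = (-4 + 32·x + 256·x^2 + 768·x^3 + 768·x^4) + (1 + 4·x + 16·x^2 + 128·x^3 + 320·x^4 + 256·x^5)·Dx  (order 1).
h: a_k = -4, -16, 64, 512, 256, -11264, -40960, 131072, 1359872, …
ICs: h(0) = -4.

f: a_k = 0, -4, 0, 64/3, 0, -1024/5, 0, 16384/7, 0, …
Substitute x→r, Dx→(1/r')Dx; clear ⇒ L₀.
Derive L from L₀ (diff closure).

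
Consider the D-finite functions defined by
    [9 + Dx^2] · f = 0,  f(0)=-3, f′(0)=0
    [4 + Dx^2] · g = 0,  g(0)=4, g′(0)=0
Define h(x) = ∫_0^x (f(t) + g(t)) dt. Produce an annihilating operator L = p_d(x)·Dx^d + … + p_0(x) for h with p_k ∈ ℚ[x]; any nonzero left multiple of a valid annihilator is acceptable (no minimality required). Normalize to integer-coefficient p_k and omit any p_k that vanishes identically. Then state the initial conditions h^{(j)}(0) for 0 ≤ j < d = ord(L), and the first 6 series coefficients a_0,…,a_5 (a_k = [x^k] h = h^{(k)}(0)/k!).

L = 36·Dx + 13·Dx^3 + Dx^5  (order 5).
h: a_k = 0, 1, 0, 11/6, 0, -179/120, …
ICs: h(0) = 0, h′(0) = 1, h′′(0) = 0, h′′′(0) = 11, h′′′′(0) = 0.

f: a_k = -3, 0, 27/2, 0, -81/8, 0, …
g: a_k = 4, 0, -8, 0, 8/3, 0, …
Sum ⇒ L₀ = lclm(L_f,L_g) in ℚ(x)⟨Dx⟩.
Integrate: L := L₀·Dx.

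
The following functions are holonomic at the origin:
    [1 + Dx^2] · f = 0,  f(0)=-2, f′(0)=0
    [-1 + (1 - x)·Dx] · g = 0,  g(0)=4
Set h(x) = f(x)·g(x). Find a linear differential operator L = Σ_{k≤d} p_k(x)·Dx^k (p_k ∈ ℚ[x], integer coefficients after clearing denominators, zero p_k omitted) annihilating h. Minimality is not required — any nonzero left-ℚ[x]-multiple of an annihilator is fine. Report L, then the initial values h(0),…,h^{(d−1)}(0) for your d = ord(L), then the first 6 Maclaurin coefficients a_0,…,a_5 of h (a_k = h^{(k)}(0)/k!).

f: a_k = -2, 0, 1, 0, -1/12, 0, …
g: a_k = 4, 4, 4, 4, 4, 4, …
Sym-product of L_f,L_g gives L₀ (≤ ord 2).
L = (-1 + x) + 2·Dx + (-1 + x)·Dx^2  (order 2).
h: a_k = -8, -8, -4, -4, -13/3, -13/3, …
ICs: h(0) = -8, h′(0) = -8.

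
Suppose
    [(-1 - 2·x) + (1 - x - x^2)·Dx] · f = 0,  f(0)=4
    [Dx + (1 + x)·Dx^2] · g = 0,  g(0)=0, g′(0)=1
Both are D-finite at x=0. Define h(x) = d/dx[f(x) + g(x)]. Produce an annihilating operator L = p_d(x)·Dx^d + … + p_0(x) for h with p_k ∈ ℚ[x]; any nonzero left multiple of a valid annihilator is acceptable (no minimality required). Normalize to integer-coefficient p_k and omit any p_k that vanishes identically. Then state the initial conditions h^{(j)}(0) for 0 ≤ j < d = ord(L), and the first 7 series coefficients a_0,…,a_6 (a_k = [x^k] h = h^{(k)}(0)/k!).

L = (26 + 70·x + 76·x^2 + 36·x^3 + 12·x^4) + (16 + 84·x + 160·x^2 + 144·x^3 + 74·x^4 + 20·x^5)·Dx + (-5 - 11·x + x^2 + 23·x^3 + 29·x^4 + 17·x^5 + 4·x^6)·Dx^2  (order 2).
h: a_k = 5, 15, 37, 79, 161, 311, 589, …
ICs: h(0) = 5, h′(0) = 15.

f: a_k = 4, 4, 8, 12, 20, 32, 52, …
g: a_k = 0, 1, -1/2, 1/3, -1/4, 1/5, -1/6, …
f+g: L₀ = lclm(L_f,L_g), ord ≤ 1+2.
Derive L from L₀ (diff closure).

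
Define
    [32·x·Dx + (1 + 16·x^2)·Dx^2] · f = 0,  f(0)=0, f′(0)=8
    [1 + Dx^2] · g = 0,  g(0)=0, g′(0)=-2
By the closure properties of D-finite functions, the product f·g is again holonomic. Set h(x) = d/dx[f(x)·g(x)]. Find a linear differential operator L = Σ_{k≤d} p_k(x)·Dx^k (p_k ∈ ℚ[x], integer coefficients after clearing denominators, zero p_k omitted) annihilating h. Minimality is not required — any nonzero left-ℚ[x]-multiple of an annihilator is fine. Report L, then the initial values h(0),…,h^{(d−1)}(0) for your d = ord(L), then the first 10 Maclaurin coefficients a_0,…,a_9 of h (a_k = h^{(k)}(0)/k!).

L = (209105 + 6893664·x^2 + 261353216·x^4 + 52248576·x^6 - 2162688·x^8 - 60817408·x^10 + 16777216·x^12) + (108608·x + 9933824·x^3 + 133857280·x^5 + 44564480·x^7 + 20971520·x^9 + 67108864·x^11)·Dx + (210210 + 6980800·x^2 + 263314944·x^4 + 66224128·x^6 + 4063232·x^8 - 54525952·x^10 + 33554432·x^12)·Dx^2 + (108608·x + 9933824·x^3 + 133857280·x^5 + 44564480·x^7 + 20971520·x^9 + 67108864·x^11)·Dx^3 + (1105 + 87136·x^2 + 1961728·x^4 + 13975552·x^6 + 6225920·x^8 + 6291456·x^10 + 16777216·x^12)·Dx^4  (order 4).
h: a_k = 0, -32, 0, 352, 0, -15004/3, 0, 1139944/15, 0, -13389780869/11340, …
ICs: h(0) = 0, h′(0) = -32, h′′(0) = 0, h′′′(0) = 2112.

f: a_k = 0, 8, 0, -128/3, 0, 2048/5, 0, -32768/7, 0, 524288/9, …
g: a_k = 0, -2, 0, 1/3, 0, -1/60, 0, 1/2520, 0, -1/181440, …
L₀ := L_f ⊗_s L_g (sym. prod.), ord ≤ 4.
h=h₀': d/dx-closure on L₀ ⇒ L.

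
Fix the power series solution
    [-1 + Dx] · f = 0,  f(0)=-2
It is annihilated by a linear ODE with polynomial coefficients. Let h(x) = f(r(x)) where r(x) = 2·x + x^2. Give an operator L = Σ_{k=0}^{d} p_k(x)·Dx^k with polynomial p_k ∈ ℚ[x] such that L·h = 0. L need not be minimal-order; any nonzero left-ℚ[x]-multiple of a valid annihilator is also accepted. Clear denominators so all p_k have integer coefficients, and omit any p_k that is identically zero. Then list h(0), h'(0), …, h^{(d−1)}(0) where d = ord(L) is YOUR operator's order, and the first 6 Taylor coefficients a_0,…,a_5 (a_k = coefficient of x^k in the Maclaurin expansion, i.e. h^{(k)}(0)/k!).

f: a_k = -2, -2, -1, -1/3, -1/12, -1/60, …
h₀=f(r): pull back L_f along r ⇒ L₀.
L = (-2 - 2·x) + Dx  (order 1).
h: a_k = -2, -4, -6, -20/3, -19/3, -26/5, …
ICs: h(0) = -2.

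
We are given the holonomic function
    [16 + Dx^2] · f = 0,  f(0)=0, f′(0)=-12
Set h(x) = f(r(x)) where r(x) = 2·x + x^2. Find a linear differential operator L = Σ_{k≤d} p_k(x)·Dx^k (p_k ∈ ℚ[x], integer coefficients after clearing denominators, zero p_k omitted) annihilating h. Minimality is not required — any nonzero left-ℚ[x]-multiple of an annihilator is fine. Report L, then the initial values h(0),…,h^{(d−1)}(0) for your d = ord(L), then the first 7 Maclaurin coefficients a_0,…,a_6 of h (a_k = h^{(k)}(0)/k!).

f: a_k = 0, -12, 0, 32, 0, -128/5, 0, …
h₀=f(r): pull back L_f along r ⇒ L₀.
L = (64 + 192·x + 192·x^2 + 64·x^3) - Dx + (1 + x)·Dx^2  (order 2).
h: a_k = 0, -24, -12, 256, 384, -3136/5, -2016, …
ICs: h(0) = 0, h′(0) = -24.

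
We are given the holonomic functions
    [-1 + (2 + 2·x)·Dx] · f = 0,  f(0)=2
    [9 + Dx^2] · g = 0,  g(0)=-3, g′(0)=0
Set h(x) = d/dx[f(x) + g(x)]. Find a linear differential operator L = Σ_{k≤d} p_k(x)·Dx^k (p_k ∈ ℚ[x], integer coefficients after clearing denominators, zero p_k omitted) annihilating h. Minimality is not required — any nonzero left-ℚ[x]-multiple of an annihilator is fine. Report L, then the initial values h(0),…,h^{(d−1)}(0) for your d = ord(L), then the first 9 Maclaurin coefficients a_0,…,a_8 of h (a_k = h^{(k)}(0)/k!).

L = (-153 - 216·x - 108·x^2) + (-234 - 666·x - 648·x^2 - 216·x^3)·Dx + (-17 - 24·x - 12·x^2)·Dx^2 + (-26 - 74·x - 72·x^2 - 24·x^3)·Dx^3  (order 3).
h: a_k = 1, 53/2, 3/8, -653/16, 35/128, 23013/1280, 231/1024, -294951/71680, 6435/32768, …
ICs: h(0) = 1, h′(0) = 53/2, h′′(0) = 3/4.

f: a_k = 2, 1, -1/4, 1/8, -5/64, 7/128, -21/512, 33/1024, -429/16384, …
g: a_k = -3, 0, 27/2, 0, -81/8, 0, 243/80, 0, -2187/4480, …
Weyl lclm of L_f,L_g ⇒ L₀ (ord ≤ 3).
Derive L from L₀ (diff closure).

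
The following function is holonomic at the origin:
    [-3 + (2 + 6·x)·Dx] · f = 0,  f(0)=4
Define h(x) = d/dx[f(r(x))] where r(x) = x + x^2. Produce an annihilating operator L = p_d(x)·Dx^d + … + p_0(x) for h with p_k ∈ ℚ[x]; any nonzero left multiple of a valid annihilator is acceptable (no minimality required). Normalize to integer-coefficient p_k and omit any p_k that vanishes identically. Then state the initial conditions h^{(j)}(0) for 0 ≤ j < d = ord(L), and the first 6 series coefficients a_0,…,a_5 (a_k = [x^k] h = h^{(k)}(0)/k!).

f: a_k = 4, 6, -9/2, 27/4, -405/32, 1701/64, …
Substitute x→r, Dx→(1/r')Dx; clear ⇒ L₀.
Differentiate: ansatz ord ≤ ord L₀ ⇒ L.
L = 1 + (-2 - 10·x - 18·x^2 - 12·x^3)·Dx  (order 1).
h: a_k = 6, 3, -27/4, 99/8, -1215/64, 2997/128, …
ICs: h(0) = 6.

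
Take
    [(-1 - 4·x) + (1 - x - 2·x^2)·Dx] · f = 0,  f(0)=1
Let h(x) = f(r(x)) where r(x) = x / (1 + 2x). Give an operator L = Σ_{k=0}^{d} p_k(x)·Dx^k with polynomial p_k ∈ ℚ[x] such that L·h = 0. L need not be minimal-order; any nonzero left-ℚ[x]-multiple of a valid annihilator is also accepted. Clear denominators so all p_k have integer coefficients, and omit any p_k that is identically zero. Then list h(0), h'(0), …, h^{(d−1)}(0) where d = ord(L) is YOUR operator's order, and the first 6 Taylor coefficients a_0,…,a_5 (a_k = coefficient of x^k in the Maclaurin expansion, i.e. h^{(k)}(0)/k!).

L = (-1 - 6·x) + (1 + 5·x + 6·x^2)·Dx  (order 1).
h: a_k = 1, 1, 1, -3, 9, -27, …
ICs: h(0) = 1.

f: a_k = 1, 1, 3, 5, 11, 21, …
Change of var in L_f (x↦r) gives L₀.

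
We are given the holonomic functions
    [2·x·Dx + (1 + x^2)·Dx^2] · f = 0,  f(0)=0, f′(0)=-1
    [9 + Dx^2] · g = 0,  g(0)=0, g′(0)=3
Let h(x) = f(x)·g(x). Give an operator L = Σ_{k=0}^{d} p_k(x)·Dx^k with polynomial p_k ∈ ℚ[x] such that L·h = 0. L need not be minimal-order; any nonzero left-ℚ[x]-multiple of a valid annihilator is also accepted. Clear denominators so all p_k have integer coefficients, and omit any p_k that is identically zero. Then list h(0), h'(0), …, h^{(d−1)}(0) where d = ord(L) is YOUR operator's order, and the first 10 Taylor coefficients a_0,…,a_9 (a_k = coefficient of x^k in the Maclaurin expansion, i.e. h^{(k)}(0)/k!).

f: a_k = 0, -1, 0, 1/3, 0, -1/5, 0, 1/7, 0, -1/9, …
g: a_k = 0, 3, 0, -9/2, 0, 81/40, 0, -243/560, 0, 243/4480, …
L₀ := L_f ⊗_s L_g (sym. prod.), ord ≤ 4.
L = (1170 + 3834·x^2 + 4779·x^4 + 2916·x^6 + 729·x^8) + (396·x + 1044·x^3 + 972·x^5 + 324·x^7)·Dx + (220 + 768·x^2 + 1026·x^4 + 648·x^6 + 162·x^8)·Dx^2 + (44·x + 116·x^3 + 108·x^5 + 36·x^7)·Dx^3 + (10 + 38·x^2 + 55·x^4 + 36·x^6 + 9·x^8)·Dx^4  (order 4).
h: a_k = 0, 0, -3, 0, 11/2, 0, -33/8, 0, 39/16, 0, …
ICs: h(0) = 0, h′(0) = 0, h′′(0) = -6, h′′′(0) = 0.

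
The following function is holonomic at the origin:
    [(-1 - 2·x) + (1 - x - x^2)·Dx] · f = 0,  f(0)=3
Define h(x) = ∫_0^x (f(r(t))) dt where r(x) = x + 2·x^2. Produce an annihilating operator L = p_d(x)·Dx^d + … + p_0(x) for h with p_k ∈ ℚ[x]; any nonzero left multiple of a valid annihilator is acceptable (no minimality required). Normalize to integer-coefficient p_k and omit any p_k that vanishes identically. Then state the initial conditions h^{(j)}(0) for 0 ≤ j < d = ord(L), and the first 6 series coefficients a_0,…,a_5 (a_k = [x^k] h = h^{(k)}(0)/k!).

L = (1 + 6·x + 12·x^2 + 16·x^3)·Dx + (-1 + x + 3·x^2 + 4·x^3 + 4·x^4)·Dx^2  (order 2).
h: a_k = 0, 3, 3/2, 4, 33/4, 93/5, …
ICs: h(0) = 0, h′(0) = 3.

f: a_k = 3, 3, 6, 9, 15, 24, …
Substitute x→r, Dx→(1/r')Dx; clear ⇒ L₀.
h=∫h₀ ⇒ L = L₀·Dx.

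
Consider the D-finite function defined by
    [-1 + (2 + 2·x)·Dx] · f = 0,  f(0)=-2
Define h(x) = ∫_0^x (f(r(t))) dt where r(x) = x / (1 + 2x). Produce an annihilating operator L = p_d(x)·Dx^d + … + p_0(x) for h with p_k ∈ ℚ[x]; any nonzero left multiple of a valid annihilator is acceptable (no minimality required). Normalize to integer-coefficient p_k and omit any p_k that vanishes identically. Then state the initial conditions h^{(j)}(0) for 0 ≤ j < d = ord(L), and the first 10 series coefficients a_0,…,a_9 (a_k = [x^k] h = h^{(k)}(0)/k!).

L = -Dx + (2 + 10·x + 12·x^2)·Dx^2  (order 2).
h: a_k = 0, -2, -1/2, 3/4, -41/32, 757/320, -1181/256, 33645/3584, -162105/8192, 704485/16384, …
ICs: h(0) = 0, h′(0) = -2.

f: a_k = -2, -1, 1/4, -1/8, 5/64, -7/128, 21/512, -33/1024, 429/16384, -715/32768, …
Change of var in L_f (x↦r) gives L₀.
h=∫h₀ ⇒ L = L₀·Dx.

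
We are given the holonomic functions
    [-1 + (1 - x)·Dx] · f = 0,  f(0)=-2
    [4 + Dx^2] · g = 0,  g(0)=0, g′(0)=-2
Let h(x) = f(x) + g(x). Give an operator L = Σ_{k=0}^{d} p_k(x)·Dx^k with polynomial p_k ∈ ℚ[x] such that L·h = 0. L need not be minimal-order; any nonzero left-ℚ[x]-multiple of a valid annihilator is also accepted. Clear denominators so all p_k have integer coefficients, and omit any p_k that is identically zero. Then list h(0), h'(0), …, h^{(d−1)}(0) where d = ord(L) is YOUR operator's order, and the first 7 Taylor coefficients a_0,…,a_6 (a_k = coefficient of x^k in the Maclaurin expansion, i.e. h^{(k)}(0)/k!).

f: a_k = -2, -2, -2, -2, -2, -2, -2, …
g: a_k = 0, -2, 0, 4/3, 0, -4/15, 0, …
L₀ := lclm(L_f,L_g); ord L₀ ≤ 1+2.
L = (20 - 16·x + 8·x^2) + (-12 + 28·x - 24·x^2 + 8·x^3)·Dx + (5 - 4·x + 2·x^2)·Dx^2 + (-3 + 7·x - 6·x^2 + 2·x^3)·Dx^3  (order 3).
h: a_k = -2, -4, -2, -2/3, -2, -34/15, -2, …
ICs: h(0) = -2, h′(0) = -4, h′′(0) = -4.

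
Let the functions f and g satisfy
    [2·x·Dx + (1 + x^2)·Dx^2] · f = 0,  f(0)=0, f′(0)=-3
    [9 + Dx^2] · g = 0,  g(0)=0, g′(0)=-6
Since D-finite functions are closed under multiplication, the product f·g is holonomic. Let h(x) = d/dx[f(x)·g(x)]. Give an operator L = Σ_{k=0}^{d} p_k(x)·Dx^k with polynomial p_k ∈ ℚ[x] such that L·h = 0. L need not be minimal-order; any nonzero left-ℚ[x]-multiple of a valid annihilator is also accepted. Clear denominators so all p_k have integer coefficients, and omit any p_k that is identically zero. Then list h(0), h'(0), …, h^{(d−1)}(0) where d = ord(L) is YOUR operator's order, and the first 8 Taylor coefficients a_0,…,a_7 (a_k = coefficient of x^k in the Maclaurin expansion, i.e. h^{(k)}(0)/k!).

L = (20358 + 86886·x^2 + 157437·x^4 + 155520·x^6 + 96228·x^8 + 36450·x^10 + 6561·x^12) + (6372·x + 25596·x^3 + 39960·x^5 + 32400·x^7 + 14580·x^9 + 2916·x^11)·Dx + (3432 + 15828·x^2 + 31110·x^4 + 33588·x^6 + 22032·x^8 + 8424·x^10 + 1458·x^12)·Dx^2 + (708·x + 2844·x^3 + 4440·x^5 + 3600·x^7 + 1620·x^9 + 324·x^11)·Dx^3 + (130 + 686·x^2 + 1513·x^4 + 1812·x^6 + 1260·x^8 + 486·x^10 + 81·x^12)·Dx^4  (order 4).
h: a_k = 0, 36, 0, -132, 0, 297/2, 0, -117, …
ICs: h(0) = 0, h′(0) = 36, h′′(0) = 0, h′′′(0) = -792.

f: a_k = 0, -3, 0, 1, 0, -3/5, 0, 3/7, …
g: a_k = 0, -6, 0, 9, 0, -81/20, 0, 243/280, …
Sym-product of L_f,L_g gives L₀ (≤ ord 4).
Differentiate: ansatz ord ≤ ord L₀ ⇒ L.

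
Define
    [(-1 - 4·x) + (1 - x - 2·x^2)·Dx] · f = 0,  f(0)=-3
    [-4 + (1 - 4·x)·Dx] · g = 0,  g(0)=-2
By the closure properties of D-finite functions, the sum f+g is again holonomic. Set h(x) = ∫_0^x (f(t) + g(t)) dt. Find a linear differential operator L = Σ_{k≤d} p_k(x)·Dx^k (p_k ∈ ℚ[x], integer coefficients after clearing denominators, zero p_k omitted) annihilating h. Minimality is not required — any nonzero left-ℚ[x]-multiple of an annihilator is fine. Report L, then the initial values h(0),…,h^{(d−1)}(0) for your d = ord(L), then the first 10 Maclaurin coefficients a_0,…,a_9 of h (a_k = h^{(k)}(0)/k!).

f: a_k = -3, -3, -9, -15, -33, -63, -129, -255, -513, -1023, …
g: a_k = -2, -8, -32, -128, -512, -2048, -8192, -32768, -131072, -524288, …
Sum ⇒ L₀ = lclm(L_f,L_g) in ℚ(x)⟨Dx⟩.
Integrate: L := L₀·Dx.
L = (-8 - 144·x + 96·x^2 - 128·x^3)·Dx + (26 - 28·x - 120·x^2 + 128·x^3 - 256·x^4)·Dx^2 + (-3 + 19·x - 34·x^2 + 24·x^3 + 16·x^4 - 64·x^5)·Dx^3  (order 3).
h: a_k = 0, -5, -11/2, -41/3, -143/4, -109, -2111/6, -8321/7, -33023/8, -131585/9, …
ICs: h(0) = 0, h′(0) = -5, h′′(0) = -11.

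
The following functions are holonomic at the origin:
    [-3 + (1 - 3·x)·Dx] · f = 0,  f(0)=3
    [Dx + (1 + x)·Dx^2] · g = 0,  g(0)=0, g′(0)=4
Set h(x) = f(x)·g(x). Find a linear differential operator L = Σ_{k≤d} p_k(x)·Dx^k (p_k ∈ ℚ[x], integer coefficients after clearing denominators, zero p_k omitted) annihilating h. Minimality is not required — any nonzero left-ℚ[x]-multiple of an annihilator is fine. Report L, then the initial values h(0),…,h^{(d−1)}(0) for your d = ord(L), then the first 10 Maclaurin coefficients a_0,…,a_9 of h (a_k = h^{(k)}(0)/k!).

L = 3 + (5 + 9·x)·Dx + (-1 + 2·x + 3·x^2)·Dx^2  (order 2).
h: a_k = 0, 12, 30, 94, 279, 4197/5, 12581/5, 264261/35, 1585461/70, 14269429/210, …
ICs: h(0) = 0, h′(0) = 12.

f: a_k = 3, 9, 27, 81, 243, 729, 2187, 6561, 19683, 59049, …
g: a_k = 0, 4, -2, 4/3, -1, 4/5, -2/3, 4/7, -1/2, 4/9, …
Sym-product of L_f,L_g gives L₀ (≤ ord 2).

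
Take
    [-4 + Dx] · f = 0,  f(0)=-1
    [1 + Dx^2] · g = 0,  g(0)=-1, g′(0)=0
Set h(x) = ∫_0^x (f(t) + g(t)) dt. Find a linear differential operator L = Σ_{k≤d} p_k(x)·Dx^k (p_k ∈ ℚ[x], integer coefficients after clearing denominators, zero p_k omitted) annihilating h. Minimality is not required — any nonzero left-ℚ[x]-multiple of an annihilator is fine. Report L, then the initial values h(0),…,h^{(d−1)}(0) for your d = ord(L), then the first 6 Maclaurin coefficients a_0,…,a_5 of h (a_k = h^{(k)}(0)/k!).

L = -4·Dx + Dx^2 - 4·Dx^3 + Dx^4  (order 4).
h: a_k = 0, -2, -2, -5/2, -8/3, -257/120, …
ICs: h(0) = 0, h′(0) = -2, h′′(0) = -4, h′′′(0) = -15.

f: a_k = -1, -4, -8, -32/3, -32/3, -128/15, …
g: a_k = -1, 0, 1/2, 0, -1/24, 0, …
Weyl lclm of L_f,L_g ⇒ L₀ (ord ≤ 3).
Integrate: L := L₀·Dx.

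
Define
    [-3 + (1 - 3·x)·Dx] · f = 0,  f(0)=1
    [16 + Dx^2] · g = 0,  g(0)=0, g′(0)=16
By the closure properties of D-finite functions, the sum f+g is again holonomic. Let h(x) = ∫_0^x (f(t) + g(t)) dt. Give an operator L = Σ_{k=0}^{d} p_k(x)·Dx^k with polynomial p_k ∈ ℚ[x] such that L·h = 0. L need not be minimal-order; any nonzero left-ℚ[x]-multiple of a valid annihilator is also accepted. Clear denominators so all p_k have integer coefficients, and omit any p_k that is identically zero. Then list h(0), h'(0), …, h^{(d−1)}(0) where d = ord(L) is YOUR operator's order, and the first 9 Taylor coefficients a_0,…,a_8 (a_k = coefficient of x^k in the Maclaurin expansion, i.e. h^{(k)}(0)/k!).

L = (1680 - 2304·x + 3456·x^2)·Dx + (-272 + 1584·x - 3456·x^2 + 3456·x^3)·Dx^2 + (105 - 144·x + 216·x^2)·Dx^3 + (-17 + 99·x - 216·x^2 + 216·x^3)·Dx^4  (order 4).
h: a_k = 0, 1, 19/2, 3, -47/12, 81/5, 4157/90, 729/7, 684809/2520, …
ICs: h(0) = 0, h′(0) = 1, h′′(0) = 19, h′′′(0) = 18.

f: a_k = 1, 3, 9, 27, 81, 243, 729, 2187, 6561, …
g: a_k = 0, 16, 0, -128/3, 0, 512/15, 0, -4096/315, 0, …
Sum ⇒ L₀ = lclm(L_f,L_g) in ℚ(x)⟨Dx⟩.
∫: right-multiply L₀ by Dx.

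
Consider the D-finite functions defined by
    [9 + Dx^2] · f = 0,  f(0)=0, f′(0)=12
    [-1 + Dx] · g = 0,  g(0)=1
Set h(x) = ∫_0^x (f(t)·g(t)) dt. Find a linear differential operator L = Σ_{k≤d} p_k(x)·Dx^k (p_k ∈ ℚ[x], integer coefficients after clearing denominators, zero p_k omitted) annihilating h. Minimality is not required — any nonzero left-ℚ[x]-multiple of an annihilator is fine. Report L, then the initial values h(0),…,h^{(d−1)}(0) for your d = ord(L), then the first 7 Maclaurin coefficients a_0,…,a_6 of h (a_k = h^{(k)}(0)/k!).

L = 10·Dx - 2·Dx^2 + Dx^3  (order 3).
h: a_k = 0, 0, 6, 4, -3, -16/5, -1/15, …
ICs: h(0) = 0, h′(0) = 0, h′′(0) = 12.

f: a_k = 0, 12, 0, -18, 0, 81/10, 0, …
g: a_k = 1, 1, 1/2, 1/6, 1/24, 1/120, 1/720, …
Sym-product of L_f,L_g gives L₀ (≤ ord 2).
Integrate: L := L₀·Dx.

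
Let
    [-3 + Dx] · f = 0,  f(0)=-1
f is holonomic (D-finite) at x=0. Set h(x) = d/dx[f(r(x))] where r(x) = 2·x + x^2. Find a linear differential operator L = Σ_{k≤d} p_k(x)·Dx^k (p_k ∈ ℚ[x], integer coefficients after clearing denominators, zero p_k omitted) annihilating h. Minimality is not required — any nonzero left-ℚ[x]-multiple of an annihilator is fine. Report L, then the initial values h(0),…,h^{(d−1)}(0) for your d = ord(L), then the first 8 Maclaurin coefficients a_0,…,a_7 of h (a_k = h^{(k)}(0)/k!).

f: a_k = -1, -3, -9/2, -9/2, -27/8, -81/40, -81/80, -243/560, …
Substitute x→r, Dx→(1/r')Dx; clear ⇒ L₀.
h=h₀': d/dx-closure on L₀ ⇒ L.
L = (7 + 12·x + 6·x^2) + (-1 - x)·Dx  (order 1).
h: a_k = -6, -42, -162, -450, -999, -9369/5, -15363/5, -157761/35, …
ICs: h(0) = -6.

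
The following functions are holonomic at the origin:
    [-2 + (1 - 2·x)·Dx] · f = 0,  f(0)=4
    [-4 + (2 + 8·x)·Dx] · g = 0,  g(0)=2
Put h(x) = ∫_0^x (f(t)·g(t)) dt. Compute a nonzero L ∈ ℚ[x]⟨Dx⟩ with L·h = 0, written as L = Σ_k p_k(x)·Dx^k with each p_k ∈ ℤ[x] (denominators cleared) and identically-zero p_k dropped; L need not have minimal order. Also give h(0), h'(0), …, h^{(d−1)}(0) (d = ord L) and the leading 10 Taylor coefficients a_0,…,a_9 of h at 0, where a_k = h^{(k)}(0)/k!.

f: a_k = 4, 8, 16, 32, 64, 128, 256, 512, 1024, 2048, …
g: a_k = 2, 4, -4, 8, -20, 56, -168, 528, -1716, 5720, …
f·g: L₀ = L_f ⊗_s L_g, ord ≤ 1·1.
Integrate: L := L₀·Dx.
L = (4 + 4·x)·Dx + (-1 - 2·x + 8·x^2)·Dx^2  (order 2).
h: a_k = 0, 8, 16, 16, 32, 176/5, 96, 480/7, 384, -80, …
ICs: h(0) = 0, h′(0) = 8.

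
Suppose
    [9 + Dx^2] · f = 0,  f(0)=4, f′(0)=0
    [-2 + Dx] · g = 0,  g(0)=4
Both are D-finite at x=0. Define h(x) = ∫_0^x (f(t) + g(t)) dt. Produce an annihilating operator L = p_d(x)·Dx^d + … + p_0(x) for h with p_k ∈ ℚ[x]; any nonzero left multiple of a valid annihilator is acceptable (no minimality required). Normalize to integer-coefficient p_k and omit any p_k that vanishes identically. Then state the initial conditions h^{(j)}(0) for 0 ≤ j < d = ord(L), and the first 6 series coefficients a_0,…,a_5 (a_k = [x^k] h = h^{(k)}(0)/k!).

L = -18·Dx + 9·Dx^2 - 2·Dx^3 + Dx^4  (order 4).
h: a_k = 0, 8, 4, -10/3, 4/3, 97/30, …
ICs: h(0) = 0, h′(0) = 8, h′′(0) = 8, h′′′(0) = -20.

f: a_k = 4, 0, -18, 0, 27/2, 0, …
g: a_k = 4, 8, 8, 16/3, 8/3, 16/15, …
Weyl lclm of L_f,L_g ⇒ L₀ (ord ≤ 3).
∫: right-multiply L₀ by Dx.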